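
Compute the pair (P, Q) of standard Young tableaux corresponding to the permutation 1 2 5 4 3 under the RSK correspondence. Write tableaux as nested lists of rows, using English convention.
Insert each entry of the permutation into P by Schensted row insertion, recording in Q the position of each new cell.

After inserting 1: P = [[1]].
After inserting 2: P = [[1, 2]].
After inserting 5: P = [[1, 2, 5]].
After inserting 4: P = [[1, 2, 4], [5]].
After inserting 3: P = [[1, 2, 3], [4], [5]].

So P = [[1, 2, 3], [4], [5]], Q = [[1, 2, 3], [4], [5]].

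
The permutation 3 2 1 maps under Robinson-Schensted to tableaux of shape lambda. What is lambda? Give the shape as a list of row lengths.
Row-insert each entry into an empty tableau.

After inserting 3: P = [[3]].
After inserting 2: P = [[2], [3]].
After inserting 1: P = [[1], [2], [3]].

The final insertion tableau P = [[1], [2], [3]] has shape [1, 1, 1].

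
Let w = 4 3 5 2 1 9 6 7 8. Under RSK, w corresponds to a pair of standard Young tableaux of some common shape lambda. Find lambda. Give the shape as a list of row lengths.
RSK row insertion gives P = [[1, 5, 6, 7, 8], [2, 9], [3], [4]], which has shape [5, 2, 1, 1].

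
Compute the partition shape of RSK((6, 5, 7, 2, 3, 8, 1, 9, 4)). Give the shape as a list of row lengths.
[4, 3, 1, 1]

Row-insert each entry into an empty tableau.

After inserting 6: P = [[6]].
After inserting 5: P = [[5], [6]].
After inserting 7: P = [[5, 7], [6]].
After inserting 2: P = [[2, 7], [5], [6]].
After inserting 3: P = [[2, 3], [5, 7], [6]].
After inserting 8: P = [[2, 3, 8], [5, 7], [6]].
After inserting 1: P = [[1, 3, 8], [2, 7], [5], [6]].
After inserting 9: P = [[1, 3, 8, 9], [2, 7], [5], [6]].
After inserting 4: P = [[1, 3, 4, 9], [2, 7, 8], [5], [6]].

The final insertion tableau P = [[1, 3, 4, 9], [2, 7, 8], [5], [6]] has shape [4, 3, 1, 1].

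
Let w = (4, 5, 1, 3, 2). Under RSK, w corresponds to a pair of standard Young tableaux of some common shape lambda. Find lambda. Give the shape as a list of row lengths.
[2, 2, 1]

Row-insert each entry into an empty tableau.

After inserting 4: P = [[4]].
After inserting 5: P = [[4, 5]].
After inserting 1: P = [[1, 5], [4]].
After inserting 3: P = [[1, 3], [4, 5]].
After inserting 2: P = [[1, 2], [3, 5], [4]].

The final insertion tableau P = [[1, 2], [3, 5], [4]] has shape [2, 2, 1].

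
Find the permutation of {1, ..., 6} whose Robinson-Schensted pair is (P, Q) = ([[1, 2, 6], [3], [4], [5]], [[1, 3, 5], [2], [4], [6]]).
5 1 4 3 6 2

Reverse the RSK construction: for i from n down to 1, find the cell of Q containing i, remove the entry at that cell from P, and reverse-bump it up through P; the value ejected from row 1 is w(i).

Step i=6: Q has 6 at row 4, column 1; remove 5 from row 4 of P and reverse-bump: 5 enters row 3 and ejects 4; 4 enters row 2 and ejects 3; 3 enters row 1 and ejects 2. So w(6) = 2. P is now [[1, 3, 6], [4], [5]].
Step i=5: Q has 5 at row 1, column 3; remove that cell from P, ejecting 6. So w(5) = 6. P is now [[1, 3], [4], [5]].
Step i=4: Q has 4 at row 3, column 1; remove 5 from row 3 of P and reverse-bump: 5 enters row 2 and ejects 4; 4 enters row 1 and ejects 3. So w(4) = 3. P is now [[1, 4], [5]].
Step i=3: Q has 3 at row 1, column 2; remove that cell from P, ejecting 4. So w(3) = 4. P is now [[1], [5]].
Step i=2: Q has 2 at row 2, column 1; remove 5 from row 2 of P and reverse-bump: 5 enters row 1 and ejects 1. So w(2) = 1. P is now [[5]].
Step i=1: Q has 1 at row 1, column 1; remove that cell from P, ejecting 5. So w(1) = 5. P is now [].

So w = 5 1 4 3 6 2.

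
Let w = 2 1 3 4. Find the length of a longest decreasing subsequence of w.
2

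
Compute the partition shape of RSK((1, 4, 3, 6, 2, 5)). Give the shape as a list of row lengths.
[3, 2, 1]

Row-insert each entry into an empty tableau.

After inserting 1: P = [[1]].
After inserting 4: P = [[1, 4]].
After inserting 3: P = [[1, 3], [4]].
After inserting 6: P = [[1, 3, 6], [4]].
After inserting 2: P = [[1, 2, 6], [3], [4]].
After inserting 5: P = [[1, 2, 5], [3, 6], [4]].

The final insertion tableau P = [[1, 2, 5], [3, 6], [4]] has shape [3, 2, 1].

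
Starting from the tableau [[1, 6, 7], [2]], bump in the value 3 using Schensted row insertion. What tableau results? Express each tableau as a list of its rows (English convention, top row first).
[[1, 3, 7], [2, 6]]

In row 1, 3 replaces 6 (the leftmost entry greater than 3); 6 is bumped to row 2. 6 is appended to row 2. The new tableau is [[1, 3, 7], [2, 6]].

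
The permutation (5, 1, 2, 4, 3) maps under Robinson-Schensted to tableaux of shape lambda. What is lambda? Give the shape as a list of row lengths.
[3, 1, 1]

Row-insert each entry into an empty tableau.

After inserting 5: P = [[5]].
After inserting 1: P = [[1], [5]].
After inserting 2: P = [[1, 2], [5]].
After inserting 4: P = [[1, 2, 4], [5]].
After inserting 3: P = [[1, 2, 3], [4], [5]].

The final insertion tableau P = [[1, 2, 3], [4], [5]] has shape [3, 1, 1].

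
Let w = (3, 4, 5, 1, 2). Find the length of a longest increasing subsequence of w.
3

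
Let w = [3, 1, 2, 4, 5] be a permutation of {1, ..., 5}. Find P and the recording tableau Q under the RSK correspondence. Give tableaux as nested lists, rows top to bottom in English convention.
P = [[1, 2, 4, 5], [3]], Q = [[1, 3, 4, 5], [2]]

Insert each entry of the permutation into P by Schensted row insertion, recording in Q the position of each new cell.

Insert 3: appended to row 1. P = [[3]].
Insert 1: 1 bumps 3 from row 1; 3 starts row 2. P = [[1], [3]].
Insert 2: appended to row 1. P = [[1, 2], [3]].
Insert 4: appended to row 1. P = [[1, 2, 4], [3]].
Insert 5: appended to row 1. P = [[1, 2, 4, 5], [3]].

So P = [[1, 2, 4, 5], [3]], Q = [[1, 3, 4, 5], [2]].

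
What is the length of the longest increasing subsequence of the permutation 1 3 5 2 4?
3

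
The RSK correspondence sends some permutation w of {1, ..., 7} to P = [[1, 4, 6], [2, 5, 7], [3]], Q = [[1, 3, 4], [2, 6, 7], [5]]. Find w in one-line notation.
3 2 5 7 1 4 6

Reverse the RSK construction: for i from n down to 1, find the cell of Q containing i, remove the entry at that cell from P, and reverse-bump it up through P; the value ejected from row 1 is w(i).

Step i=7: Q has 7 at row 2, column 3; remove 7 from row 2 of P and reverse-bump: 7 enters row 1 and ejects 6. So w(7) = 6. P is now [[1, 4, 7], [2, 5], [3]].
Step i=6: Q has 6 at row 2, column 2; remove 5 from row 2 of P and reverse-bump: 5 enters row 1 and ejects 4. So w(6) = 4. P is now [[1, 5, 7], [2], [3]].
Step i=5: Q has 5 at row 3, column 1; remove 3 from row 3 of P and reverse-bump: 3 enters row 2 and ejects 2; 2 enters row 1 and ejects 1. So w(5) = 1. P is now [[2, 5, 7], [3]].
Step i=4: Q has 4 at row 1, column 3; remove that cell from P, ejecting 7. So w(4) = 7. P is now [[2, 5], [3]].
Step i=3: Q has 3 at row 1, column 2; remove that cell from P, ejecting 5. So w(3) = 5. P is now [[2], [3]].
Step i=2: Q has 2 at row 2, column 1; remove 3 from row 2 of P and reverse-bump: 3 enters row 1 and ejects 2. So w(2) = 2. P is now [[3]].
Step i=1: Q has 1 at row 1, column 1; remove that cell from P, ejecting 3. So w(1) = 3. P is now [].

So w = 3 2 5 7 1 4 6.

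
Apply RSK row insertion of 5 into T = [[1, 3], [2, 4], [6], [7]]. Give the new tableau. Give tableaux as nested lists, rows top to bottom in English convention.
5 is larger than every entry of row 1, so it is appended to row 1. The new tableau is [[1, 3, 5], [2, 4], [6], [7]].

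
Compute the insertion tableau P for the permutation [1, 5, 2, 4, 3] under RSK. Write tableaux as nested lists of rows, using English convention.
Insert 1: appended to row 1. P = [[1]].
Insert 5: appended to row 1. P = [[1, 5]].
Insert 2: 2 bumps 5 from row 1; 5 starts row 2. P = [[1, 2], [5]].
Insert 4: appended to row 1. P = [[1, 2, 4], [5]].
Insert 3: 3 bumps 4 from row 1; 4 bumps 5 from row 2; 5 starts row 3. P = [[1, 2, 3], [4], [5]].

So P = [[1, 2, 3], [4], [5]].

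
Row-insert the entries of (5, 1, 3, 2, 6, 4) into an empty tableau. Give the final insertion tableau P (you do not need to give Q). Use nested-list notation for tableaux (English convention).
Insert 5: appended to row 1. P = [[5]].
Insert 1: 1 bumps 5 from row 1; 5 starts row 2. P = [[1], [5]].
Insert 3: appended to row 1. P = [[1, 3], [5]].
Insert 2: 2 bumps 3 from row 1; 3 bumps 5 from row 2; 5 starts row 3. P = [[1, 2], [3], [5]].
Insert 6: appended to row 1. P = [[1, 2, 6], [3], [5]].
Insert 4: 4 bumps 6 from row 1; 6 appends to row 2. P = [[1, 2, 4], [3, 6], [5]].

So P = [[1, 2, 4], [3, 6], [5]].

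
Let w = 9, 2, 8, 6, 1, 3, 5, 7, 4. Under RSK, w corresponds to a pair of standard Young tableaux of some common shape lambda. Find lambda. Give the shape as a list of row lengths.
[4, 2, 1, 1, 1]

Row-insert each entry into an empty tableau.

After inserting 9: P = [[9]].
After inserting 2: P = [[2], [9]].
After inserting 8: P = [[2, 8], [9]].
After inserting 6: P = [[2, 6], [8], [9]].
After inserting 1: P = [[1, 6], [2], [8], [9]].
After inserting 3: P = [[1, 3], [2, 6], [8], [9]].
After inserting 5: P = [[1, 3, 5], [2, 6], [8], [9]].
After inserting 7: P = [[1, 3, 5, 7], [2, 6], [8], [9]].
After inserting 4: P = [[1, 3, 4, 7], [2, 5], [6], [8], [9]].

The final insertion tableau P = [[1, 3, 4, 7], [2, 5], [6], [8], [9]] has shape [4, 2, 1, 1, 1].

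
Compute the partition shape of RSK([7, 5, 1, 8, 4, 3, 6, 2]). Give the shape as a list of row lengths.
[3, 2, 1, 1, 1]

RSK row insertion gives P = [[1, 2, 6], [3, 8], [4], [5], [7]], which has shape [3, 2, 1, 1, 1].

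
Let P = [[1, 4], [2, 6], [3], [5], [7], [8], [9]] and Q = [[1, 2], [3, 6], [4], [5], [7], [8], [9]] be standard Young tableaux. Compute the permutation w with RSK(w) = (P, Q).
5 9 8 7 3 6 4 2 1

Reverse the RSK construction: for i from n down to 1, find the cell of Q containing i, remove the entry at that cell from P, and reverse-bump it up through P; the value ejected from row 1 is w(i).

Step i=9: Q has 9 at row 7, column 1; remove 9 from row 7 of P and reverse-bump: 9 enters row 6 and ejects 8; 8 enters row 5 and ejects 7; 7 enters row 4 and ejects 5; 5 enters row 3 and ejects 3; 3 enters row 2 and ejects 2; 2 enters row 1 and ejects 1. So w(9) = 1. P is now [[2, 4], [3, 6], [5], [7], [8], [9]].
Step i=8: Q has 8 at row 6, column 1; remove 9 from row 6 of P and reverse-bump: 9 enters row 5 and ejects 8; 8 enters row 4 and ejects 7; 7 enters row 3 and ejects 5; 5 enters row 2 and ejects 3; 3 enters row 1 and ejects 2. So w(8) = 2. P is now [[3, 4], [5, 6], [7], [8], [9]].
Step i=7: Q has 7 at row 5, column 1; remove 9 from row 5 of P and reverse-bump: 9 enters row 4 and ejects 8; 8 enters row 3 and ejects 7; 7 enters row 2 and ejects 6; 6 enters row 1 and ejects 4. So w(7) = 4. P is now [[3, 6], [5, 7], [8], [9]].
Step i=6: Q has 6 at row 2, column 2; remove 7 from row 2 of P and reverse-bump: 7 enters row 1 and ejects 6. So w(6) = 6. P is now [[3, 7], [5], [8], [9]].
Step i=5: Q has 5 at row 4, column 1; remove 9 from row 4 of P and reverse-bump: 9 enters row 3 and ejects 8; 8 enters row 2 and ejects 5; 5 enters row 1 and ejects 3. So w(5) = 3. P is now [[5, 7], [8], [9]].
Step i=4: Q has 4 at row 3, column 1; remove 9 from row 3 of P and reverse-bump: 9 enters row 2 and ejects 8; 8 enters row 1 and ejects 7. So w(4) = 7. P is now [[5, 8], [9]].
Step i=3: Q has 3 at row 2, column 1; remove 9 from row 2 of P and reverse-bump: 9 enters row 1 and ejects 8. So w(3) = 8. P is now [[5, 9]].
Step i=2: Q has 2 at row 1, column 2; remove that cell from P, ejecting 9. So w(2) = 9. P is now [[5]].
Step i=1: Q has 1 at row 1, column 1; remove that cell from P, ejecting 5. So w(1) = 5. P is now [].

So w = 5 9 8 7 3 6 4 2 1.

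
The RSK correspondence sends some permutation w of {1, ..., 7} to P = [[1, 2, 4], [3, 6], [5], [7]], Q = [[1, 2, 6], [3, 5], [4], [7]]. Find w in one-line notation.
Reverse the RSK construction: for i from n down to 1, find the cell of Q containing i, remove the entry at that cell from P, and reverse-bump it up through P; the value ejected from row 1 is w(i).

Step i=7: Q has 7 at row 4, column 1; remove 7 from row 4 of P and reverse-bump: 7 enters row 3 and ejects 5; 5 enters row 2 and ejects 3; 3 enters row 1 and ejects 2. So w(7) = 2. P is now [[1, 3, 4], [5, 6], [7]].
Step i=6: Q has 6 at row 1, column 3; remove that cell from P, ejecting 4. So w(6) = 4. P is now [[1, 3], [5, 6], [7]].
Step i=5: Q has 5 at row 2, column 2; remove 6 from row 2 of P and reverse-bump: 6 enters row 1 and ejects 3. So w(5) = 3. P is now [[1, 6], [5], [7]].
Step i=4: Q has 4 at row 3, column 1; remove 7 from row 3 of P and reverse-bump: 7 enters row 2 and ejects 5; 5 enters row 1 and ejects 1. So w(4) = 1. P is now [[5, 6], [7]].
Step i=3: Q has 3 at row 2, column 1; remove 7 from row 2 of P and reverse-bump: 7 enters row 1 and ejects 6. So w(3) = 6. P is now [[5, 7]].
Step i=2: Q has 2 at row 1, column 2; remove that cell from P, ejecting 7. So w(2) = 7. P is now [[5]].
Step i=1: Q has 1 at row 1, column 1; remove that cell from P, ejecting 5. So w(1) = 5. P is now [].

So w = 5 7 6 1 3 4 2.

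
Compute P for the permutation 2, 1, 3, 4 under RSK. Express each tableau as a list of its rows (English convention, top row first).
Insert 2: appended to row 1. P = [[2]].
Insert 1: 1 bumps 2 from row 1; 2 starts row 2. P = [[1], [2]].
Insert 3: appended to row 1. P = [[1, 3], [2]].
Insert 4: appended to row 1. P = [[1, 3, 4], [2]].

So P = [[1, 3, 4], [2]].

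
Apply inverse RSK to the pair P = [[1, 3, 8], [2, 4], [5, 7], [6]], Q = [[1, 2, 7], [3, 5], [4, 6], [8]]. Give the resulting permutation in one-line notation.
6 7 2 1 5 4 8 3

Reverse the RSK construction: for i from n down to 1, find the cell of Q containing i, remove the entry at that cell from P, and reverse-bump it up through P; the value ejected from row 1 is w(i).

Step i=8: Q has 8 at row 4, column 1; remove 6 from row 4 of P and reverse-bump: 6 enters row 3 and ejects 5; 5 enters row 2 and ejects 4; 4 enters row 1 and ejects 3. So w(8) = 3. P is now [[1, 4, 8], [2, 5], [6, 7]].
Step i=7: Q has 7 at row 1, column 3; remove that cell from P, ejecting 8. So w(7) = 8. P is now [[1, 4], [2, 5], [6, 7]].
Step i=6: Q has 6 at row 3, column 2; remove 7 from row 3 of P and reverse-bump: 7 enters row 2 and ejects 5; 5 enters row 1 and ejects 4. So w(6) = 4. P is now [[1, 5], [2, 7], [6]].
Step i=5: Q has 5 at row 2, column 2; remove 7 from row 2 of P and reverse-bump: 7 enters row 1 and ejects 5. So w(5) = 5. P is now [[1, 7], [2], [6]].
Step i=4: Q has 4 at row 3, column 1; remove 6 from row 3 of P and reverse-bump: 6 enters row 2 and ejects 2; 2 enters row 1 and ejects 1. So w(4) = 1. P is now [[2, 7], [6]].
Step i=3: Q has 3 at row 2, column 1; remove 6 from row 2 of P and reverse-bump: 6 enters row 1 and ejects 2. So w(3) = 2. P is now [[6, 7]].
Step i=2: Q has 2 at row 1, column 2; remove that cell from P, ejecting 7. So w(2) = 7. P is now [[6]].
Step i=1: Q has 1 at row 1, column 1; remove that cell from P, ejecting 6. So w(1) = 6. P is now [].

So w = 6 7 2 1 5 4 8 3.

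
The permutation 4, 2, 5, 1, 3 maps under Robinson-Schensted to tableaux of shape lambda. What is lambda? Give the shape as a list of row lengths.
Row-insert each entry into an empty tableau.

After inserting 4: P = [[4]].
After inserting 2: P = [[2], [4]].
After inserting 5: P = [[2, 5], [4]].
After inserting 1: P = [[1, 5], [2], [4]].
After inserting 3: P = [[1, 3], [2, 5], [4]].

The final insertion tableau P = [[1, 3], [2, 5], [4]] has shape [2, 2, 1].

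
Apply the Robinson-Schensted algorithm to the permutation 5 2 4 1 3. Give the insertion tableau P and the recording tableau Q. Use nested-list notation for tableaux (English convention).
P = [[1, 3], [2, 4], [5]], Q = [[1, 3], [2, 5], [4]]

Insert each entry of the permutation into P by Schensted row insertion, recording in Q the position of each new cell.

Insert 5: appended to row 1. P = [[5]].
Insert 2: 2 bumps 5 from row 1; 5 starts row 2. P = [[2], [5]].
Insert 4: appended to row 1. P = [[2, 4], [5]].
Insert 1: 1 bumps 2 from row 1; 2 bumps 5 from row 2; 5 starts row 3. P = [[1, 4], [2], [5]].
Insert 3: 3 bumps 4 from row 1; 4 appends to row 2. P = [[1, 3], [2, 4], [5]].

So P = [[1, 3], [2, 4], [5]], Q = [[1, 3], [2, 5], [4]].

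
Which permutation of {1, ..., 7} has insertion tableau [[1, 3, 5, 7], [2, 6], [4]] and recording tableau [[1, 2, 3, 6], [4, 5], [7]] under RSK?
2 4 6 3 5 7 1

Reverse the RSK construction: for i from n down to 1, find the cell of Q containing i, remove the entry at that cell from P, and reverse-bump it up through P; the value ejected from row 1 is w(i).

Step i=7: Q has 7 at row 3, column 1; remove 4 from row 3 of P and reverse-bump: 4 enters row 2 and ejects 2; 2 enters row 1 and ejects 1. So w(7) = 1. P is now [[2, 3, 5, 7], [4, 6]].
Step i=6: Q has 6 at row 1, column 4; remove that cell from P, ejecting 7. So w(6) = 7. P is now [[2, 3, 5], [4, 6]].
Step i=5: Q has 5 at row 2, column 2; remove 6 from row 2 of P and reverse-bump: 6 enters row 1 and ejects 5. So w(5) = 5. P is now [[2, 3, 6], [4]].
Step i=4: Q has 4 at row 2, column 1; remove 4 from row 2 of P and reverse-bump: 4 enters row 1 and ejects 3. So w(4) = 3. P is now [[2, 4, 6]].
Step i=3: Q has 3 at row 1, column 3; remove that cell from P, ejecting 6. So w(3) = 6. P is now [[2, 4]].
Step i=2: Q has 2 at row 1, column 2; remove that cell from P, ejecting 4. So w(2) = 4. P is now [[2]].
Step i=1: Q has 1 at row 1, column 1; remove that cell from P, ejecting 2. So w(1) = 2. P is now [].

So w = 2 4 6 3 5 7 1.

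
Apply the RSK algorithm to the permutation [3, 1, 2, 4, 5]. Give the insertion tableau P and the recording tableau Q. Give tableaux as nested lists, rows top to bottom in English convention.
P = [[1, 2, 4, 5], [3]], Q = [[1, 3, 4, 5], [2]]

Insert each entry of the permutation into P by Schensted row insertion, recording in Q the position of each new cell.

Insert 3: appended to row 1. P = [[3]].
Insert 1: 1 bumps 3 from row 1; 3 starts row 2. P = [[1], [3]].
Insert 2: appended to row 1. P = [[1, 2], [3]].
Insert 4: appended to row 1. P = [[1, 2, 4], [3]].
Insert 5: appended to row 1. P = [[1, 2, 4, 5], [3]].

So P = [[1, 2, 4, 5], [3]], Q = [[1, 3, 4, 5], [2]].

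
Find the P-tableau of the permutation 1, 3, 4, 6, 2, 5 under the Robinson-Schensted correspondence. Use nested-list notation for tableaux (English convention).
Insert 1: appended to row 1. P = [[1]].
Insert 3: appended to row 1. P = [[1, 3]].
Insert 4: appended to row 1. P = [[1, 3, 4]].
Insert 6: appended to row 1. P = [[1, 3, 4, 6]].
Insert 2: 2 bumps 3 from row 1; 3 starts row 2. P = [[1, 2, 4, 6], [3]].
Insert 5: 5 bumps 6 from row 1; 6 appends to row 2. P = [[1, 2, 4, 5], [3, 6]].

So P = [[1, 2, 4, 5], [3, 6]].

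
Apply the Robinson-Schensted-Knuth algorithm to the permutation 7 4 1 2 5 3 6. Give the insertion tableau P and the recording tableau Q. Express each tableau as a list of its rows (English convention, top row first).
P = [[1, 2, 3, 6], [4, 5], [7]], Q = [[1, 4, 5, 7], [2, 6], [3]]

Insert each entry of the permutation into P by Schensted row insertion, recording in Q the position of each new cell.

Insert 7: appended to row 1. P = [[7]].
Insert 4: 4 bumps 7 from row 1; 7 starts row 2. P = [[4], [7]].
Insert 1: 1 bumps 4 from row 1; 4 bumps 7 from row 2; 7 starts row 3. P = [[1], [4], [7]].
Insert 2: appended to row 1. P = [[1, 2], [4], [7]].
Insert 5: appended to row 1. P = [[1, 2, 5], [4], [7]].
Insert 3: 3 bumps 5 from row 1; 5 appends to row 2. P = [[1, 2, 3], [4, 5], [7]].
Insert 6: appended to row 1. P = [[1, 2, 3, 6], [4, 5], [7]].

So P = [[1, 2, 3, 6], [4, 5], [7]], Q = [[1, 4, 5, 7], [2, 6], [3]].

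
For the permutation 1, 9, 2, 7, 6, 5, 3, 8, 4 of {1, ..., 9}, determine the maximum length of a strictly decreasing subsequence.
5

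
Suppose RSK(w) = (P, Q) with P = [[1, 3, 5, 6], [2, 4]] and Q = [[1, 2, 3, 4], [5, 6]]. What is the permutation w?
Reverse RSK: for i = n, n-1, ..., 1, locate i in Q, remove the corresponding corner cell from P, and reverse-bump its entry up through P; the value ejected from row 1 is w(i).

So w = 2 4 5 6 1 3.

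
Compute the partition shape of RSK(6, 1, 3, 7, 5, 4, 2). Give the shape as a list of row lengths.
Row-insert each entry into an empty tableau.

After inserting 6: P = [[6]].
After inserting 1: P = [[1], [6]].
After inserting 3: P = [[1, 3], [6]].
After inserting 7: P = [[1, 3, 7], [6]].
After inserting 5: P = [[1, 3, 5], [6, 7]].
After inserting 4: P = [[1, 3, 4], [5, 7], [6]].
After inserting 2: P = [[1, 2, 4], [3, 7], [5], [6]].

The final insertion tableau P = [[1, 2, 4], [3, 7], [5], [6]] has shape [3, 2, 1, 1].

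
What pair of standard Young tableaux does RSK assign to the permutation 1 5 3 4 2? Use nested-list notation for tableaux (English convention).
P = [[1, 2, 4], [3], [5]], Q = [[1, 2, 4], [3], [5]]

Insert each entry of the permutation into P by Schensted row insertion, recording in Q the position of each new cell.

Insert 1: appended to row 1. P = [[1]].
Insert 5: appended to row 1. P = [[1, 5]].
Insert 3: 3 bumps 5 from row 1; 5 starts row 2. P = [[1, 3], [5]].
Insert 4: appended to row 1. P = [[1, 3, 4], [5]].
Insert 2: 2 bumps 3 from row 1; 3 bumps 5 from row 2; 5 starts row 3. P = [[1, 2, 4], [3], [5]].

So P = [[1, 2, 4], [3], [5]], Q = [[1, 2, 4], [3], [5]].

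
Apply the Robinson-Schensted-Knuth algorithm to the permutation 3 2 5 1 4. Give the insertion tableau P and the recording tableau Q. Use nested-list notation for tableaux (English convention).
Insert each entry of the permutation into P by Schensted row insertion, recording in Q the position of each new cell.

Insert 3: appended to row 1. P = [[3]].
Insert 2: 2 bumps 3 from row 1; 3 starts row 2. P = [[2], [3]].
Insert 5: appended to row 1. P = [[2, 5], [3]].
Insert 1: 1 bumps 2 from row 1; 2 bumps 3 from row 2; 3 starts row 3. P = [[1, 5], [2], [3]].
Insert 4: 4 bumps 5 from row 1; 5 appends to row 2. P = [[1, 4], [2, 5], [3]].

So P = [[1, 4], [2, 5], [3]], Q = [[1, 3], [2, 5], [4]].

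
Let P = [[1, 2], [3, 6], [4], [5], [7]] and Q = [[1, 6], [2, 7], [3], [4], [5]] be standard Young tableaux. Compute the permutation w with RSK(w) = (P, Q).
7 5 4 3 1 6 2

Reverse the RSK construction: for i from n down to 1, find the cell of Q containing i, remove the entry at that cell from P, and reverse-bump it up through P; the value ejected from row 1 is w(i).

Step i=7: Q has 7 at row 2, column 2; remove 6 from row 2 of P and reverse-bump: 6 enters row 1 and ejects 2. So w(7) = 2. P is now [[1, 6], [3], [4], [5], [7]].
Step i=6: Q has 6 at row 1, column 2; remove that cell from P, ejecting 6. So w(6) = 6. P is now [[1], [3], [4], [5], [7]].
Step i=5: Q has 5 at row 5, column 1; remove 7 from row 5 of P and reverse-bump: 7 enters row 4 and ejects 5; 5 enters row 3 and ejects 4; 4 enters row 2 and ejects 3; 3 enters row 1 and ejects 1. So w(5) = 1. P is now [[3], [4], [5], [7]].
Step i=4: Q has 4 at row 4, column 1; remove 7 from row 4 of P and reverse-bump: 7 enters row 3 and ejects 5; 5 enters row 2 and ejects 4; 4 enters row 1 and ejects 3. So w(4) = 3. P is now [[4], [5], [7]].
Step i=3: Q has 3 at row 3, column 1; remove 7 from row 3 of P and reverse-bump: 7 enters row 2 and ejects 5; 5 enters row 1 and ejects 4. So w(3) = 4. P is now [[5], [7]].
Step i=2: Q has 2 at row 2, column 1; remove 7 from row 2 of P and reverse-bump: 7 enters row 1 and ejects 5. So w(2) = 5. P is now [[7]].
Step i=1: Q has 1 at row 1, column 1; remove that cell from P, ejecting 7. So w(1) = 7. P is now [].

So w = 7 5 4 3 1 6 2.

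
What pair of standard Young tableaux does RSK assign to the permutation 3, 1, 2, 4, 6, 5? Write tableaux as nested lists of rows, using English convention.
P = [[1, 2, 4, 5], [3, 6]], Q = [[1, 3, 4, 5], [2, 6]]

Insert each entry of the permutation into P by Schensted row insertion, recording in Q the position of each new cell.

Insert 3: appended to row 1. P = [[3]].
Insert 1: 1 bumps 3 from row 1; 3 starts row 2. P = [[1], [3]].
Insert 2: appended to row 1. P = [[1, 2], [3]].
Insert 4: appended to row 1. P = [[1, 2, 4], [3]].
Insert 6: appended to row 1. P = [[1, 2, 4, 6], [3]].
Insert 5: 5 bumps 6 from row 1; 6 appends to row 2. P = [[1, 2, 4, 5], [3, 6]].

So P = [[1, 2, 4, 5], [3, 6]], Q = [[1, 3, 4, 5], [2, 6]].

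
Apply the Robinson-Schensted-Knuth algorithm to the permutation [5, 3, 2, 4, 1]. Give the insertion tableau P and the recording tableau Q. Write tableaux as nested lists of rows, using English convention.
Insert each entry of the permutation into P by Schensted row insertion, recording in Q the position of each new cell.

Insert 5: appended to row 1. P = [[5]].
Insert 3: 3 bumps 5 from row 1; 5 starts row 2. P = [[3], [5]].
Insert 2: 2 bumps 3 from row 1; 3 bumps 5 from row 2; 5 starts row 3. P = [[2], [3], [5]].
Insert 4: appended to row 1. P = [[2, 4], [3], [5]].
Insert 1: 1 bumps 2 from row 1; 2 bumps 3 from row 2; 3 bumps 5 from row 3; 5 starts row 4. P = [[1, 4], [2], [3], [5]].

So P = [[1, 4], [2], [3], [5]], Q = [[1, 4], [2], [3], [5]].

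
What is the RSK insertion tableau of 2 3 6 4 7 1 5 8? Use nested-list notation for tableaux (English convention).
P = [[1, 3, 4, 5, 8], [2, 7], [6]]

Insert 2: appended to row 1. P = [[2]].
Insert 3: appended to row 1. P = [[2, 3]].
Insert 6: appended to row 1. P = [[2, 3, 6]].
Insert 4: 4 bumps 6 from row 1; 6 starts row 2. P = [[2, 3, 4], [6]].
Insert 7: appended to row 1. P = [[2, 3, 4, 7], [6]].
Insert 1: 1 bumps 2 from row 1; 2 bumps 6 from row 2; 6 starts row 3. P = [[1, 3, 4, 7], [2], [6]].
Insert 5: 5 bumps 7 from row 1; 7 appends to row 2. P = [[1, 3, 4, 5], [2, 7], [6]].
Insert 8: appended to row 1. P = [[1, 3, 4, 5, 8], [2, 7], [6]].

So P = [[1, 3, 4, 5, 8], [2, 7], [6]].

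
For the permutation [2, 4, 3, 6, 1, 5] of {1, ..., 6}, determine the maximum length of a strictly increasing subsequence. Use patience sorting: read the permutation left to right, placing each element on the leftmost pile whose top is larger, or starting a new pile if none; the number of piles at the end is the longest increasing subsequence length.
3

2: new pile. tops = [2]
4: new pile. tops = [2, 4]
3: onto pile 2 (replacing 4). tops = [2, 3]
6: new pile. tops = [2, 3, 6]
1: onto pile 1 (replacing 2). tops = [1, 3, 6]
5: onto pile 3 (replacing 6). tops = [1, 3, 5]

3 piles, so the longest increasing subsequence has length 3.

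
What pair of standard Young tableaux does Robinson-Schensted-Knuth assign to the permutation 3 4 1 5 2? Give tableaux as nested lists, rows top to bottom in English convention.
Insert each entry of the permutation into P by Schensted row insertion, recording in Q the position of each new cell.

Insert 3: appended to row 1. P = [[3]].
Insert 4: appended to row 1. P = [[3, 4]].
Insert 1: 1 bumps 3 from row 1; 3 starts row 2. P = [[1, 4], [3]].
Insert 5: appended to row 1. P = [[1, 4, 5], [3]].
Insert 2: 2 bumps 4 from row 1; 4 appends to row 2. P = [[1, 2, 5], [3, 4]].

So P = [[1, 2, 5], [3, 4]], Q = [[1, 2, 4], [3, 5]].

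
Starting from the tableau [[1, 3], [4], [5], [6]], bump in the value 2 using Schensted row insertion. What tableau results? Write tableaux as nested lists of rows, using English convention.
[[1, 2], [3], [4], [5], [6]]

In row 1, 2 replaces 3 (the leftmost entry greater than 2); 3 is bumped to row 2. In row 2, 3 replaces 4 (the leftmost entry greater than 3); 4 is bumped to row 3. In row 3, 4 replaces 5 (the leftmost entry greater than 4); 5 is bumped to row 4. In row 4, 5 replaces 6 (the leftmost entry greater than 5); 6 is bumped to row 5. 6 starts a new row 5. The new tableau is [[1, 2], [3], [4], [5], [6]].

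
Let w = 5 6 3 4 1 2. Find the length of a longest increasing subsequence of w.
2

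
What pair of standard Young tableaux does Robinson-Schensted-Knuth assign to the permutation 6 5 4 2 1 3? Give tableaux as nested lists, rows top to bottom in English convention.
Insert each entry of the permutation into P by Schensted row insertion, recording in Q the position of each new cell.

Insert 6: appended to row 1. P = [[6]].
Insert 5: 5 bumps 6 from row 1; 6 starts row 2. P = [[5], [6]].
Insert 4: 4 bumps 5 from row 1; 5 bumps 6 from row 2; 6 starts row 3. P = [[4], [5], [6]].
Insert 2: 2 bumps 4 from row 1; 4 bumps 5 from row 2; 5 bumps 6 from row 3; 6 starts row 4. P = [[2], [4], [5], [6]].
Insert 1: 1 bumps 2 from row 1; 2 bumps 4 from row 2; 4 bumps 5 from row 3; 5 bumps 6 from row 4; 6 starts row 5. P = [[1], [2], [4], [5], [6]].
Insert 3: appended to row 1. P = [[1, 3], [2], [4], [5], [6]].

So P = [[1, 3], [2], [4], [5], [6]], Q = [[1, 6], [2], [3], [4], [5]].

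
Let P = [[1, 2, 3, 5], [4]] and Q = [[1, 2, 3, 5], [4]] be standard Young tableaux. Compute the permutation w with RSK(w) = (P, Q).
1 2 4 3 5

Reverse the RSK construction: for i from n down to 1, find the cell of Q containing i, remove the entry at that cell from P, and reverse-bump it up through P; the value ejected from row 1 is w(i).

Step i=5: Q has 5 at row 1, column 4; remove that cell from P, ejecting 5. So w(5) = 5. P is now [[1, 2, 3], [4]].
Step i=4: Q has 4 at row 2, column 1; remove 4 from row 2 of P and reverse-bump: 4 enters row 1 and ejects 3. So w(4) = 3. P is now [[1, 2, 4]].
Step i=3: Q has 3 at row 1, column 3; remove that cell from P, ejecting 4. So w(3) = 4. P is now [[1, 2]].
Step i=2: Q has 2 at row 1, column 2; remove that cell from P, ejecting 2. So w(2) = 2. P is now [[1]].
Step i=1: Q has 1 at row 1, column 1; remove that cell from P, ejecting 1. So w(1) = 1. P is now [].

So w = 1 2 4 3 5.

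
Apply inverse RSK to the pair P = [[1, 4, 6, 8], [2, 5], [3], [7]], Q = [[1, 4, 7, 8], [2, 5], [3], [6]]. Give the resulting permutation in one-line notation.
Reverse RSK: for i = n, n-1, ..., 1, locate i in Q, remove the corresponding corner cell from P, and reverse-bump its entry up through P; the value ejected from row 1 is w(i).

So w = 7 3 2 5 4 1 6 8.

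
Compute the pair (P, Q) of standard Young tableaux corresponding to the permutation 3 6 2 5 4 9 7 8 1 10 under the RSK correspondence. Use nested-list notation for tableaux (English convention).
P = [[1, 4, 7, 8, 10], [2, 5, 9], [3], [6]], Q = [[1, 2, 6, 8, 10], [3, 4, 7], [5], [9]]

Insert each entry of the permutation into P by Schensted row insertion, recording in Q the position of each new cell.

Insert 3: appended to row 1. P = [[3]].
Insert 6: appended to row 1. P = [[3, 6]].
Insert 2: 2 bumps 3 from row 1; 3 starts row 2. P = [[2, 6], [3]].
Insert 5: 5 bumps 6 from row 1; 6 appends to row 2. P = [[2, 5], [3, 6]].
Insert 4: 4 bumps 5 from row 1; 5 bumps 6 from row 2; 6 starts row 3. P = [[2, 4], [3, 5], [6]].
Insert 9: appended to row 1. P = [[2, 4, 9], [3, 5], [6]].
Insert 7: 7 bumps 9 from row 1; 9 appends to row 2. P = [[2, 4, 7], [3, 5, 9], [6]].
Insert 8: appended to row 1. P = [[2, 4, 7, 8], [3, 5, 9], [6]].
Insert 1: 1 bumps 2 from row 1; 2 bumps 3 from row 2; 3 bumps 6 from row 3; 6 starts row 4. P = [[1, 4, 7, 8], [2, 5, 9], [3], [6]].
Insert 10: appended to row 1. P = [[1, 4, 7, 8, 10], [2, 5, 9], [3], [6]].

So P = [[1, 4, 7, 8, 10], [2, 5, 9], [3], [6]], Q = [[1, 2, 6, 8, 10], [3, 4, 7], [5], [9]].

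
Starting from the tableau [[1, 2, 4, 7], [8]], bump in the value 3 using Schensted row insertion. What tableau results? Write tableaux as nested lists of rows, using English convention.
[[1, 2, 3, 7], [4], [8]]

In row 1, 3 replaces 4 (the leftmost entry greater than 3); 4 is bumped to row 2. In row 2, 4 replaces 8 (the leftmost entry greater than 4); 8 is bumped to row 3. 8 starts a new row 3. The new tableau is [[1, 2, 3, 7], [4], [8]].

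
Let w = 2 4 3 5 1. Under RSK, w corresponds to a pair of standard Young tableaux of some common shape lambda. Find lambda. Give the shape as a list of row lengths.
RSK row insertion gives P = [[1, 3, 5], [2], [4]], which has shape [3, 1, 1].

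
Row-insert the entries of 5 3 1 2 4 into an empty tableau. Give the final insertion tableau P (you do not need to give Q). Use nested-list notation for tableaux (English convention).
Insert 5: appended to row 1. P = [[5]].
Insert 3: 3 bumps 5 from row 1; 5 starts row 2. P = [[3], [5]].
Insert 1: 1 bumps 3 from row 1; 3 bumps 5 from row 2; 5 starts row 3. P = [[1], [3], [5]].
Insert 2: appended to row 1. P = [[1, 2], [3], [5]].
Insert 4: appended to row 1. P = [[1, 2, 4], [3], [5]].

So P = [[1, 2, 4], [3], [5]].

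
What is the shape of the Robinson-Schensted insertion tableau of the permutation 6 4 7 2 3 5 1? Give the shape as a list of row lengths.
[3, 2, 1, 1]

Row-insert each entry into an empty tableau.

After inserting 6: P = [[6]].
After inserting 4: P = [[4], [6]].
After inserting 7: P = [[4, 7], [6]].
After inserting 2: P = [[2, 7], [4], [6]].
After inserting 3: P = [[2, 3], [4, 7], [6]].
After inserting 5: P = [[2, 3, 5], [4, 7], [6]].
After inserting 1: P = [[1, 3, 5], [2, 7], [4], [6]].

The final insertion tableau P = [[1, 3, 5], [2, 7], [4], [6]] has shape [3, 2, 1, 1].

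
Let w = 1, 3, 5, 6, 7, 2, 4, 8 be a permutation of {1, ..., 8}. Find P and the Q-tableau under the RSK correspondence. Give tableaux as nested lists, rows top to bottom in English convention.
P = [[1, 2, 4, 6, 7, 8], [3, 5]], Q = [[1, 2, 3, 4, 5, 8], [6, 7]]

Insert each entry of the permutation into P by Schensted row insertion, recording in Q the position of each new cell.

After inserting 1: P = [[1]].
After inserting 3: P = [[1, 3]].
After inserting 5: P = [[1, 3, 5]].
After inserting 6: P = [[1, 3, 5, 6]].
After inserting 7: P = [[1, 3, 5, 6, 7]].
After inserting 2: P = [[1, 2, 5, 6, 7], [3]].
After inserting 4: P = [[1, 2, 4, 6, 7], [3, 5]].
After inserting 8: P = [[1, 2, 4, 6, 7, 8], [3, 5]].

So P = [[1, 2, 4, 6, 7, 8], [3, 5]], Q = [[1, 2, 3, 4, 5, 8], [6, 7]].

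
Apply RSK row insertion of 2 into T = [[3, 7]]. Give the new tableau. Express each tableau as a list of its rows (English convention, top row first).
In row 1, 2 replaces 3 (the leftmost entry greater than 2); 3 is bumped to row 2. 3 starts a new row 2. The new tableau is [[2, 7], [3]].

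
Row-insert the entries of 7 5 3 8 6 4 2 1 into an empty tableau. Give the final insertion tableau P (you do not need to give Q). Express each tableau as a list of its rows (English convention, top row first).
P = [[1, 4], [2, 6], [3, 8], [5], [7]]

Insert 7: appended to row 1. P = [[7]].
Insert 5: 5 bumps 7 from row 1; 7 starts row 2. P = [[5], [7]].
Insert 3: 3 bumps 5 from row 1; 5 bumps 7 from row 2; 7 starts row 3. P = [[3], [5], [7]].
Insert 8: appended to row 1. P = [[3, 8], [5], [7]].
Insert 6: 6 bumps 8 from row 1; 8 appends to row 2. P = [[3, 6], [5, 8], [7]].
Insert 4: 4 bumps 6 from row 1; 6 bumps 8 from row 2; 8 appends to row 3. P = [[3, 4], [5, 6], [7, 8]].
Insert 2: 2 bumps 3 from row 1; 3 bumps 5 from row 2; 5 bumps 7 from row 3; 7 starts row 4. P = [[2, 4], [3, 6], [5, 8], [7]].
Insert 1: 1 bumps 2 from row 1; 2 bumps 3 from row 2; 3 bumps 5 from row 3; 5 bumps 7 from row 4; 7 starts row 5. P = [[1, 4], [2, 6], [3, 8], [5], [7]].

So P = [[1, 4], [2, 6], [3, 8], [5], [7]].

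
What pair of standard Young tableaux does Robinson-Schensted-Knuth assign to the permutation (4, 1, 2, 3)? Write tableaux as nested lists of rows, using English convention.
Insert each entry of the permutation into P by Schensted row insertion, recording in Q the position of each new cell.

After inserting 4: P = [[4]].
After inserting 1: P = [[1], [4]].
After inserting 2: P = [[1, 2], [4]].
After inserting 3: P = [[1, 2, 3], [4]].

So P = [[1, 2, 3], [4]], Q = [[1, 3, 4], [2]].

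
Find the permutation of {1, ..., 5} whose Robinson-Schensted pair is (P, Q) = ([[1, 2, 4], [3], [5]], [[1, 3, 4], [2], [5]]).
Reverse the RSK construction: for i from n down to 1, find the cell of Q containing i, remove the entry at that cell from P, and reverse-bump it up through P; the value ejected from row 1 is w(i).

Step i=5: Q has 5 at row 3, column 1; remove 5 from row 3 of P and reverse-bump: 5 enters row 2 and ejects 3; 3 enters row 1 and ejects 2. So w(5) = 2. P is now [[1, 3, 4], [5]].
Step i=4: Q has 4 at row 1, column 3; remove that cell from P, ejecting 4. So w(4) = 4. P is now [[1, 3], [5]].
Step i=3: Q has 3 at row 1, column 2; remove that cell from P, ejecting 3. So w(3) = 3. P is now [[1], [5]].
Step i=2: Q has 2 at row 2, column 1; remove 5 from row 2 of P and reverse-bump: 5 enters row 1 and ejects 1. So w(2) = 1. P is now [[5]].
Step i=1: Q has 1 at row 1, column 1; remove that cell from P, ejecting 5. So w(1) = 5. P is now [].

So w = 5 1 3 4 2.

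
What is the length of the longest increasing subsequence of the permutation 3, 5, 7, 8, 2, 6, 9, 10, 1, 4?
6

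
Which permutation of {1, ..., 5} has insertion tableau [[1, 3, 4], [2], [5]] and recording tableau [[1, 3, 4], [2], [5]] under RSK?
5 2 3 4 1

Reverse the RSK construction: for i from n down to 1, find the cell of Q containing i, remove the entry at that cell from P, and reverse-bump it up through P; the value ejected from row 1 is w(i).

Step i=5: Q has 5 at row 3, column 1; remove 5 from row 3 of P and reverse-bump: 5 enters row 2 and ejects 2; 2 enters row 1 and ejects 1. So w(5) = 1. P is now [[2, 3, 4], [5]].
Step i=4: Q has 4 at row 1, column 3; remove that cell from P, ejecting 4. So w(4) = 4. P is now [[2, 3], [5]].
Step i=3: Q has 3 at row 1, column 2; remove that cell from P, ejecting 3. So w(3) = 3. P is now [[2], [5]].
Step i=2: Q has 2 at row 2, column 1; remove 5 from row 2 of P and reverse-bump: 5 enters row 1 and ejects 2. So w(2) = 2. P is now [[5]].
Step i=1: Q has 1 at row 1, column 1; remove that cell from P, ejecting 5. So w(1) = 5. P is now [].

So w = 5 2 3 4 1.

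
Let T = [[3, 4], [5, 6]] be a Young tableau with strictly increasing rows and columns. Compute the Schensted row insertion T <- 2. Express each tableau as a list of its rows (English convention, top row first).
[[2, 4], [3, 6], [5]]

In row 1, 2 replaces 3 (the leftmost entry greater than 2); 3 is bumped to row 2. In row 2, 3 replaces 5 (the leftmost entry greater than 3); 5 is bumped to row 3. 5 starts a new row 3. The new tableau is [[2, 4], [3, 6], [5]].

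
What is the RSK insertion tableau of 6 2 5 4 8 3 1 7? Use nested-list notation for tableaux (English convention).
Insert 6: appended to row 1. P = [[6]].
Insert 2: 2 bumps 6 from row 1; 6 starts row 2. P = [[2], [6]].
Insert 5: appended to row 1. P = [[2, 5], [6]].
Insert 4: 4 bumps 5 from row 1; 5 bumps 6 from row 2; 6 starts row 3. P = [[2, 4], [5], [6]].
Insert 8: appended to row 1. P = [[2, 4, 8], [5], [6]].
Insert 3: 3 bumps 4 from row 1; 4 bumps 5 from row 2; 5 bumps 6 from row 3; 6 starts row 4. P = [[2, 3, 8], [4], [5], [6]].
Insert 1: 1 bumps 2 from row 1; 2 bumps 4 from row 2; 4 bumps 5 from row 3; 5 bumps 6 from row 4; 6 starts row 5. P = [[1, 3, 8], [2], [4], [5], [6]].
Insert 7: 7 bumps 8 from row 1; 8 appends to row 2. P = [[1, 3, 7], [2, 8], [4], [5], [6]].

So P = [[1, 3, 7], [2, 8], [4], [5], [6]].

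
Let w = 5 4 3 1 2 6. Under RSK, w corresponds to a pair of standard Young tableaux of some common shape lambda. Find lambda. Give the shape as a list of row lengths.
[3, 1, 1, 1]

RSK row insertion gives P = [[1, 2, 6], [3], [4], [5]], which has shape [3, 1, 1, 1].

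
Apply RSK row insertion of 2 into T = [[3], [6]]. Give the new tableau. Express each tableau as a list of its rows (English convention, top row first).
[[2], [3], [6]]

In row 1, 2 replaces 3 (the leftmost entry greater than 2); 3 is bumped to row 2. In row 2, 3 replaces 6 (the leftmost entry greater than 3); 6 is bumped to row 3. 6 starts a new row 3. The new tableau is [[2], [3], [6]].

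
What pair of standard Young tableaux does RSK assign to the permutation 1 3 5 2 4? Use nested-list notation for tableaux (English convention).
Insert each entry of the permutation into P by Schensted row insertion, recording in Q the position of each new cell.

Insert 1: appended to row 1. P = [[1]], Q = [[1]].
Insert 3: appended to row 1. P = [[1, 3]], Q = [[1, 2]].
Insert 5: appended to row 1. P = [[1, 3, 5]], Q = [[1, 2, 3]].
Insert 2: 2 bumps 3 from row 1; 3 starts row 2. P = [[1, 2, 5], [3]], Q = [[1, 2, 3], [4]].
Insert 4: 4 bumps 5 from row 1; 5 appends to row 2. P = [[1, 2, 4], [3, 5]], Q = [[1, 2, 3], [4, 5]].

So P = [[1, 2, 4], [3, 5]], Q = [[1, 2, 3], [4, 5]].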